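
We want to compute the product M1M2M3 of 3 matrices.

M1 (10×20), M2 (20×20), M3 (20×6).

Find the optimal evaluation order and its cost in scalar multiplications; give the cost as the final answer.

(M1(M2M3)): cost 3600.
((M1M2)M3): cost 5200.
Optimal: (M1(M2M3)) with cost 3600.

3600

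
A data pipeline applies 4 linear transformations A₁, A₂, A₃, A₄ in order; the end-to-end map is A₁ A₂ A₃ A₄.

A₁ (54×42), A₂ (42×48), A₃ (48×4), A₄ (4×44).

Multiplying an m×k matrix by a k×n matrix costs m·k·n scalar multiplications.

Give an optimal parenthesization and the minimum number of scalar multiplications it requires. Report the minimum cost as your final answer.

26640

Adjacent pairs: A₁A₂ = 54·42·48 = 108864; A₂A₃ = 42·48·4 = 8064; A₃A₄ = 48·4·44 = 8448.
Length 3: A₁..A₃: k=1: 0+8064+54·42·4=17136; k=2: 108864+0+54·48·4=119232 → min 17136 | A₂..A₄: k=2: 0+8448+42·48·44=97152; k=3: 8064+0+42·4·44=15456 → min 15456.
Length 4: A₁..A₄: k=1: 0+15456+54·42·44=115248; k=2: 108864+8448+54·48·44=231360; k=3: 17136+0+54·4·44=26640 → min 26640.
Optimal parenthesization: ((A₁ (A₂ A₃)) A₄) with cost 26640.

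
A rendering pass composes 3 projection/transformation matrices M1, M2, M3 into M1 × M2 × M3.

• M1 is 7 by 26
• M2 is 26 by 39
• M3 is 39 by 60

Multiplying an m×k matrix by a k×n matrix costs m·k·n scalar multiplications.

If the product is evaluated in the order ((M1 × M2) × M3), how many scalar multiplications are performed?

(M1 × M2): 7×26 by 26×39 → 7×39, cost 7·26·39 = 7098
((M1 × M2) × M3): 7×39 by 39×60 → 7×60, cost 7·39·60 = 16380; cumulative 23478
Total: 23478 scalar multiplications.

23478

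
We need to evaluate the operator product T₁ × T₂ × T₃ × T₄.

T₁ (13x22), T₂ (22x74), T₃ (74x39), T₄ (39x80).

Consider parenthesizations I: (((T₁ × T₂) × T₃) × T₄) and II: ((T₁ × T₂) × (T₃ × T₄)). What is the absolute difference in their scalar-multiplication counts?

Order I = (((T₁ × T₂) × T₃) × T₄): (T₁ × T₂): 13×22 by 22×74 → 13×74, cost 13·22·74 = 21164; ((T₁ × T₂) × T₃): 13×74 by 74×39 → 13×39, cost 13·74·39 = 37518; cumulative 58682; (((T₁ × T₂) × T₃) × T₄): 13×39 by 39×80 → 13×80, cost 13·39·80 = 40560; cumulative 99242. Total 99242.
Order II = ((T₁ × T₂) × (T₃ × T₄)): (T₁ × T₂): 13×22 by 22×74 → 13×74, cost 13·22·74 = 21164; (T₃ × T₄): 74×39 by 39×80 → 74×80, cost 74·39·80 = 230880; ((T₁ × T₂) × (T₃ × T₄)): 13×74 by 74×80 → 13×80, cost 13·74·80 = 76960; cumulative 329004. Total 329004.
Difference: |99242 − 329004| = 229762.

229762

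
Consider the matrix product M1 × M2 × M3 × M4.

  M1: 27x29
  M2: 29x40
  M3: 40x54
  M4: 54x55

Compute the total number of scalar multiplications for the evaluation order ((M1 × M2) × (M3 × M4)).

(M1 × M2): 27×29 by 29×40 → 27×40, cost 27·29·40 = 31320
(M3 × M4): 40×54 by 54×55 → 40×55, cost 40·54·55 = 118800
((M1 × M2) × (M3 × M4)): 27×40 by 40×55 → 27×55, cost 27·40·55 = 59400; cumulative 209520
Total: 209520 scalar multiplications.

209520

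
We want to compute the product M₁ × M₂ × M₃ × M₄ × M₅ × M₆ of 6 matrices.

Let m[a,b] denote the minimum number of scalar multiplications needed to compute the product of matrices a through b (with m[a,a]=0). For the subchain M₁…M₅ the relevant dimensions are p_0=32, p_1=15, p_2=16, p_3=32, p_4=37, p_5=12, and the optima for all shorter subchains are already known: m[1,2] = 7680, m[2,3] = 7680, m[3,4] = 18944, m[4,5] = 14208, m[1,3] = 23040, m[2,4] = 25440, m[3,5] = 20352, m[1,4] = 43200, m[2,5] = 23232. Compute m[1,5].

28992

m[1,5] = min over k∈[1,4] of m[1,k]+m[k+1,5]+p_{0}·p_k·p_{5}.
k=1: 0 + 23232 + 32·15·12 = 28992; k=2: 7680 + 20352 + 32·16·12 = 34176; k=3: 23040 + 14208 + 32·32·12 = 49536; k=4: 43200 + 0 + 32·37·12 = 57408.
Minimum: 28992 at k=1.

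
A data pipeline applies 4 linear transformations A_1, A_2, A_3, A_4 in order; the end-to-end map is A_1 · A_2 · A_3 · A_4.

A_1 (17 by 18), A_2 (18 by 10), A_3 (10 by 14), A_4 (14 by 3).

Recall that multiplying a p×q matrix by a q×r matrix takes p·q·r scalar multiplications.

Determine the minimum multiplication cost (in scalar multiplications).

Adjacent pairs: A_1A_2 = 17·18·10 = 3060; A_2A_3 = 18·10·14 = 2520; A_3A_4 = 10·14·3 = 420.
Length 3: A_1..A_3: k=1: 0+2520+17·18·14=6804; k=2: 3060+0+17·10·14=5440 → min 5440 | A_2..A_4: k=2: 0+420+18·10·3=960; k=3: 2520+0+18·14·3=3276 → min 960.
Length 4: A_1..A_4: k=1: 0+960+17·18·3=1878; k=2: 3060+420+17·10·3=3990; k=3: 5440+0+17·14·3=6154 → min 1878.
Optimal order: (A_1 · (A_2 · (A_3 · A_4))) with cost 1878.

1878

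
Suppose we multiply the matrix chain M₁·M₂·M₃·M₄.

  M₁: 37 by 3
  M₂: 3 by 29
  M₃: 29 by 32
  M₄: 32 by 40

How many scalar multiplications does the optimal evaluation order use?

11064

Adjacent pairs: M₁M₂ = 37·3·29 = 3219; M₂M₃ = 3·29·32 = 2784; M₃M₄ = 29·32·40 = 37120.
Length 3: M₁..M₃: k=1: 0+2784+37·3·32=6336; k=2: 3219+0+37·29·32=37555 → min 6336 | M₂..M₄: k=2: 0+37120+3·29·40=40600; k=3: 2784+0+3·32·40=6624 → min 6624.
Length 4: M₁..M₄: k=1: 0+6624+37·3·40=11064; k=2: 3219+37120+37·29·40=83259; k=3: 6336+0+37·32·40=53696 → min 11064.
Optimal order: (M₁·((M₂·M₃)·M₄)) with cost 11064.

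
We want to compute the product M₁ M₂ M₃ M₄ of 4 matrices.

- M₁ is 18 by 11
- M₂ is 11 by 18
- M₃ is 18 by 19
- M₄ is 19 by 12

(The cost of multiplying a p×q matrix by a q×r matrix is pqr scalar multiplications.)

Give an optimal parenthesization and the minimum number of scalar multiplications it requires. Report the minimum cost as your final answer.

8646

Adjacent pairs: M₁M₂ = 18·11·18 = 3564; M₂M₃ = 11·18·19 = 3762; M₃M₄ = 18·19·12 = 4104.
Length 3: M₁..M₃: k=1: 0+3762+18·11·19=7524; k=2: 3564+0+18·18·19=9720 → min 7524 | M₂..M₄: k=2: 0+4104+11·18·12=6480; k=3: 3762+0+11·19·12=6270 → min 6270.
Length 4: M₁..M₄: k=1: 0+6270+18·11·12=8646; k=2: 3564+4104+18·18·12=11556; k=3: 7524+0+18·19·12=11628 → min 8646.
Optimal parenthesization: (M₁ ((M₂ M₃) M₄)) with cost 8646.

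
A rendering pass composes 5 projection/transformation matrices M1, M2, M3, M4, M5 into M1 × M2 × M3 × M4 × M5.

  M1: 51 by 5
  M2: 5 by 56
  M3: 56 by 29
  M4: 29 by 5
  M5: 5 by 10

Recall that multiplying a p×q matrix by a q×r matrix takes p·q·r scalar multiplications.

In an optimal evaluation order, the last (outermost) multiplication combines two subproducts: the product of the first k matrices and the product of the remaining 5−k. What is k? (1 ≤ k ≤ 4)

1

Adjacent pairs: M1M2 = 51·5·56 = 14280; M2M3 = 5·56·29 = 8120; M3M4 = 56·29·5 = 8120; M4M5 = 29·5·10 = 1450.
Length 3: M1..M3: k=1: 0+8120+51·5·29=15515; k=2: 14280+0+51·56·29=97104 → min 15515 | M2..M4: k=2: 0+8120+5·56·5=9520; k=3: 8120+0+5·29·5=8845 → min 8845 | M3..M5: k=3: 0+1450+56·29·10=17690; k=4: 8120+0+56·5·10=10920 → min 10920.
Length 4: M1..M4: k=1: 0+8845+51·5·5=10120; k=2: 14280+8120+51·56·5=36680; k=3: 15515+0+51·29·5=22910 → min 10120 | M2..M5: k=2: 0+10920+5·56·10=13720; k=3: 8120+1450+5·29·10=11020; k=4: 8845+0+5·5·10=9095 → min 9095.
Top-level splits: k=1: (M1..M1)·(M2..M5) → 0+9095+51·5·10 = 11645; k=2: (M1..M2)·(M3..M5) → 14280+10920+51·56·10 = 53760; k=3: (M1..M3)·(M4..M5) → 15515+1450+51·29·10 = 31755; k=4: (M1..M4)·(M5..M5) → 10120+0+51·5·10 = 12670.
Best split is after M1, i.e. k = 1.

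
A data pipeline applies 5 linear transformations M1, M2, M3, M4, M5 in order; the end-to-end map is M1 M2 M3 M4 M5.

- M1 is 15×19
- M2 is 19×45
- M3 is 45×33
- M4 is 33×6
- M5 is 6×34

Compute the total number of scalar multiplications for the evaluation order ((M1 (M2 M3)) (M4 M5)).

(M2 M3): 19×45 by 45×33 → 19×33, cost 19·45·33 = 28215
(M1 (M2 M3)): 15×19 by 19×33 → 15×33, cost 15·19·33 = 9405; cumulative 37620
(M4 M5): 33×6 by 6×34 → 33×34, cost 33·6·34 = 6732
((M1 (M2 M3)) (M4 M5)): 15×33 by 33×34 → 15×34, cost 15·33·34 = 16830; cumulative 61182
Total: 61182 scalar multiplications.

61182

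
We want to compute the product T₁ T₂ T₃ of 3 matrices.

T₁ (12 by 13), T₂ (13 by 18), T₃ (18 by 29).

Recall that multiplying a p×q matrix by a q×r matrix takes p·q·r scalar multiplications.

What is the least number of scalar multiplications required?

9072

Order (T₁ (T₂ T₃)): (T₂ T₃): 13×18 by 18×29 → 13×29, cost 13·18·29 = 6786; (T₁ (T₂ T₃)): 12×13 by 13×29 → 12×29, cost 12·13·29 = 4524; cumulative 11310. Total 11310.
Order ((T₁ T₂) T₃): (T₁ T₂): 12×13 by 13×18 → 12×18, cost 12·13·18 = 2808; ((T₁ T₂) T₃): 12×18 by 18×29 → 12×29, cost 12·18·29 = 6264; cumulative 9072. Total 9072.
Minimum: 9072.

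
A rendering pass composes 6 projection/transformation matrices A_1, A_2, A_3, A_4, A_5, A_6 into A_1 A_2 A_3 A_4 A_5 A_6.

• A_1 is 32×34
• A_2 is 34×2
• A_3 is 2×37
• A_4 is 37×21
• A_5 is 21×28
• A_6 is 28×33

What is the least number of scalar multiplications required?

Adjacent pairs: A_1A_2 = 32·34·2 = 2176; A_2A_3 = 34·2·37 = 2516; A_3A_4 = 2·37·21 = 1554; A_4A_5 = 37·21·28 = 21756; A_5A_6 = 21·28·33 = 19404.
Length 3: A_1..A_3: k=1: 0+2516+32·34·37=42772; k=2: 2176+0+32·2·37=4544 → min 4544 | A_2..A_4: k=2: 0+1554+34·2·21=2982; k=3: 2516+0+34·37·21=28934 → min 2982 | A_3..A_5: k=3: 0+21756+2·37·28=23828; k=4: 1554+0+2·21·28=2730 → min 2730 | A_4..A_6: k=4: 0+19404+37·21·33=45045; k=5: 21756+0+37·28·33=55944 → min 45045.
Length 4: A_1..A_4: k=1: 0+2982+32·34·21=25830; k=2: 2176+1554+32·2·21=5074; k=3: 4544+0+32·37·21=29408 → min 5074 | A_2..A_5: k=2: 0+2730+34·2·28=4634; k=3: 2516+21756+34·37·28=59496; k=4: 2982+0+34·21·28=22974 → min 4634 | A_3..A_6: k=3: 0+45045+2·37·33=47487; k=4: 1554+19404+2·21·33=22344; k=5: 2730+0+2·28·33=4578 → min 4578.
Length 5: A_1..A_5: k=1: 0+4634+32·34·28=35098; k=2: 2176+2730+32·2·28=6698; k=3: 4544+21756+32·37·28=59452; k=4: 5074+0+32·21·28=23890 → min 6698 | A_2..A_6: k=2: 0+4578+34·2·33=6822; k=3: 2516+45045+34·37·33=89075; k=4: 2982+19404+34·21·33=45948; k=5: 4634+0+34·28·33=36050 → min 6822.
Length 6: A_1..A_6: k=1: 0+6822+32·34·33=42726; k=2: 2176+4578+32·2·33=8866; k=3: 4544+45045+32·37·33=88661; k=4: 5074+19404+32·21·33=46654; k=5: 6698+0+32·28·33=36266 → min 8866.
Optimal order: ((A_1 A_2) (((A_3 A_4) A_5) A_6)) with cost 8866.

8866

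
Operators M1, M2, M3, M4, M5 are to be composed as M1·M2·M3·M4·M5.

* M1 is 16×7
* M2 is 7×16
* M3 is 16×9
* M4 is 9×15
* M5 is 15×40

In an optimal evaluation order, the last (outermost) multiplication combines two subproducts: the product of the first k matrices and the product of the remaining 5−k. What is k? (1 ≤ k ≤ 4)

Adjacent pairs: M1M2 = 16·7·16 = 1792; M2M3 = 7·16·9 = 1008; M3M4 = 16·9·15 = 2160; M4M5 = 9·15·40 = 5400.
Length 3: M1..M3: k=1: 0+1008+16·7·9=2016; k=2: 1792+0+16·16·9=4096 → min 2016 | M2..M4: k=2: 0+2160+7·16·15=3840; k=3: 1008+0+7·9·15=1953 → min 1953 | M3..M5: k=3: 0+5400+16·9·40=11160; k=4: 2160+0+16·15·40=11760 → min 11160.
Length 4: M1..M4: k=1: 0+1953+16·7·15=3633; k=2: 1792+2160+16·16·15=7792; k=3: 2016+0+16·9·15=4176 → min 3633 | M2..M5: k=2: 0+11160+7·16·40=15640; k=3: 1008+5400+7·9·40=8928; k=4: 1953+0+7·15·40=6153 → min 6153.
Top-level splits: k=1: (M1..M1)·(M2..M5) → 0+6153+16·7·40 = 10633; k=2: (M1..M2)·(M3..M5) → 1792+11160+16·16·40 = 23192; k=3: (M1..M3)·(M4..M5) → 2016+5400+16·9·40 = 13176; k=4: (M1..M4)·(M5..M5) → 3633+0+16·15·40 = 13233.
Best split is after M1, i.e. k = 1.

1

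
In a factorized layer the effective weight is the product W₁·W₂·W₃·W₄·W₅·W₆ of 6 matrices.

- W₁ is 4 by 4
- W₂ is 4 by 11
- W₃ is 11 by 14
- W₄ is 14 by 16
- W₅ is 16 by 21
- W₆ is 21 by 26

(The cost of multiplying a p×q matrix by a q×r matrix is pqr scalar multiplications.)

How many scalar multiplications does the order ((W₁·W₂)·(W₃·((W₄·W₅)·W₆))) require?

17672

(W₁·W₂): 4×4 by 4×11 → 4×11, cost 4·4·11 = 176
(W₄·W₅): 14×16 by 16×21 → 14×21, cost 14·16·21 = 4704
((W₄·W₅)·W₆): 14×21 by 21×26 → 14×26, cost 14·21·26 = 7644; cumulative 12348
(W₃·((W₄·W₅)·W₆)): 11×14 by 14×26 → 11×26, cost 11·14·26 = 4004; cumulative 16352
((W₁·W₂)·(W₃·((W₄·W₅)·W₆))): 4×11 by 11×26 → 4×26, cost 4·11·26 = 1144; cumulative 17672
Total: 17672 scalar multiplications.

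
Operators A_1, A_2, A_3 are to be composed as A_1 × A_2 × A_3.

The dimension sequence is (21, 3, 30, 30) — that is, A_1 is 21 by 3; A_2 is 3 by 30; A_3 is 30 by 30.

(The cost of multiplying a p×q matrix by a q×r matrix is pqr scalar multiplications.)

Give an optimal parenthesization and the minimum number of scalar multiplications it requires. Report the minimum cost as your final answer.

4590

(A_1 × (A_2 × A_3)): cost 4590.
((A_1 × A_2) × A_3): cost 20790.
Optimal: (A_1 × (A_2 × A_3)) with cost 4590.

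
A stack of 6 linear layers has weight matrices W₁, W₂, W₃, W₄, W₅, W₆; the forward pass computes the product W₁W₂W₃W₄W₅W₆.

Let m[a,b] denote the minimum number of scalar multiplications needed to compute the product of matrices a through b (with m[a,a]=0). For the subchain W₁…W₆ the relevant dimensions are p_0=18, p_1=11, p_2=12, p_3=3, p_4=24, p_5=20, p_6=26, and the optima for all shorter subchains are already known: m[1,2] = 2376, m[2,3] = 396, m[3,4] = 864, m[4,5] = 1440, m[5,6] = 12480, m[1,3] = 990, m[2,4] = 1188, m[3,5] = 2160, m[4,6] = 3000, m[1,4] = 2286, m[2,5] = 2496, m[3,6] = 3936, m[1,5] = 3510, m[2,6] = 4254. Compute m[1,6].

m[1,6] = min over k∈[1,5] of m[1,k]+m[k+1,6]+p_{0}·p_k·p_{6}.
k=1: 0 + 4254 + 18·11·26 = 9402; k=2: 2376 + 3936 + 18·12·26 = 11928; k=3: 990 + 3000 + 18·3·26 = 5394; k=4: 2286 + 12480 + 18·24·26 = 25998; k=5: 3510 + 0 + 18·20·26 = 12870.
Minimum: 5394 at k=3.

5394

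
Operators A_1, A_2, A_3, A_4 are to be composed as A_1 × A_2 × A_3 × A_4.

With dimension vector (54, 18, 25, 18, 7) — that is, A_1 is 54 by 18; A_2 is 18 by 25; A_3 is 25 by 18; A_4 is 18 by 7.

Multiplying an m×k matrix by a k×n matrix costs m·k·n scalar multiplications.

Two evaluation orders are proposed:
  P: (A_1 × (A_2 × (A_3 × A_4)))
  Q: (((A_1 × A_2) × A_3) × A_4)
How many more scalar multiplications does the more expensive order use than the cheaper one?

42300

Order P = (A_1 × (A_2 × (A_3 × A_4))): (A_3 × A_4): 25×18 by 18×7 → 25×7, cost 25·18·7 = 3150; (A_2 × (A_3 × A_4)): 18×25 by 25×7 → 18×7, cost 18·25·7 = 3150; cumulative 6300; (A_1 × (A_2 × (A_3 × A_4))): 54×18 by 18×7 → 54×7, cost 54·18·7 = 6804; cumulative 13104. Total 13104.
Order Q = (((A_1 × A_2) × A_3) × A_4): (A_1 × A_2): 54×18 by 18×25 → 54×25, cost 54·18·25 = 24300; ((A_1 × A_2) × A_3): 54×25 by 25×18 → 54×18, cost 54·25·18 = 24300; cumulative 48600; (((A_1 × A_2) × A_3) × A_4): 54×18 by 18×7 → 54×7, cost 54·18·7 = 6804; cumulative 55404. Total 55404.
Difference: |13104 − 55404| = 42300.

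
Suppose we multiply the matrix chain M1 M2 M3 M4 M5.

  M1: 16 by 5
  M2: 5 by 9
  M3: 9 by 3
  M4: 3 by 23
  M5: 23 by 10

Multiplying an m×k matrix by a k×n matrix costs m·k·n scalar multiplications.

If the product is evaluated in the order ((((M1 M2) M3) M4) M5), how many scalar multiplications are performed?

(M1 M2): 16×5 by 5×9 → 16×9, cost 16·5·9 = 720
((M1 M2) M3): 16×9 by 9×3 → 16×3, cost 16·9·3 = 432; cumulative 1152
(((M1 M2) M3) M4): 16×3 by 3×23 → 16×23, cost 16·3·23 = 1104; cumulative 2256
((((M1 M2) M3) M4) M5): 16×23 by 23×10 → 16×10, cost 16·23·10 = 3680; cumulative 5936
Total: 5936 scalar multiplications.

5936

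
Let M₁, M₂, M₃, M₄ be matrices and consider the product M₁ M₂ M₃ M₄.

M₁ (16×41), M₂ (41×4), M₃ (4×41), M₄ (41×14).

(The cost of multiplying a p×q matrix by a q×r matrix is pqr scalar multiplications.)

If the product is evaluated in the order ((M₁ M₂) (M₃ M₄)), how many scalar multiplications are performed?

5816

(M₁ M₂): 16×41 by 41×4 → 16×4, cost 16·41·4 = 2624
(M₃ M₄): 4×41 by 41×14 → 4×14, cost 4·41·14 = 2296
((M₁ M₂) (M₃ M₄)): 16×4 by 4×14 → 16×14, cost 16·4·14 = 896; cumulative 5816
Total: 5816 scalar multiplications.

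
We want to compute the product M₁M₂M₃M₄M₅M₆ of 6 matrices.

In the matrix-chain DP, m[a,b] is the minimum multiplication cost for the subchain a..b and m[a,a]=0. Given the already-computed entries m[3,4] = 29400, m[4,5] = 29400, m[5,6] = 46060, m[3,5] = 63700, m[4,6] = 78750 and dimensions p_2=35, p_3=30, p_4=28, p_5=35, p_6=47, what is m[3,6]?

121275

m[3,6] = min over k∈[3,5] of m[3,k]+m[k+1,6]+p_{2}·p_k·p_{6}.
k=3: 0 + 78750 + 35·30·47 = 128100; k=4: 29400 + 46060 + 35·28·47 = 121520; k=5: 63700 + 0 + 35·35·47 = 121275.
Minimum: 121275 at k=5.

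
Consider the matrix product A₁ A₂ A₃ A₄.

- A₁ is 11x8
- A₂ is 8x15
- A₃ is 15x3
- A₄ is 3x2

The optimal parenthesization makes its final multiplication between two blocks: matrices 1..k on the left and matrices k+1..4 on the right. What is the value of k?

1

Adjacent pairs: A₁A₂ = 11·8·15 = 1320; A₂A₃ = 8·15·3 = 360; A₃A₄ = 15·3·2 = 90.
Length 3: A₁..A₃: k=1: 0+360+11·8·3=624; k=2: 1320+0+11·15·3=1815 → min 624 | A₂..A₄: k=2: 0+90+8·15·2=330; k=3: 360+0+8·3·2=408 → min 330.
Top-level splits: k=1: (A₁..A₁)·(A₂..A₄) → 0+330+11·8·2 = 506; k=2: (A₁..A₂)·(A₃..A₄) → 1320+90+11·15·2 = 1740; k=3: (A₁..A₃)·(A₄..A₄) → 624+0+11·3·2 = 690.
Best split is after A₁, i.e. k = 1.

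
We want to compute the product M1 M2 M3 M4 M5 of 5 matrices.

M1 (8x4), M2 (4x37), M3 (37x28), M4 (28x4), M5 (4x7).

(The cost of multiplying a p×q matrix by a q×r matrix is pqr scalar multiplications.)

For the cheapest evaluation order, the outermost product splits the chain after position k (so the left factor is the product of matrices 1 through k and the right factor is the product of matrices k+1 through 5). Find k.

Adjacent pairs: M1M2 = 8·4·37 = 1184; M2M3 = 4·37·28 = 4144; M3M4 = 37·28·4 = 4144; M4M5 = 28·4·7 = 784.
Length 3: M1..M3: k=1: 0+4144+8·4·28=5040; k=2: 1184+0+8·37·28=9472 → min 5040 | M2..M4: k=2: 0+4144+4·37·4=4736; k=3: 4144+0+4·28·4=4592 → min 4592 | M3..M5: k=3: 0+784+37·28·7=8036; k=4: 4144+0+37·4·7=5180 → min 5180.
Length 4: M1..M4: k=1: 0+4592+8·4·4=4720; k=2: 1184+4144+8·37·4=6512; k=3: 5040+0+8·28·4=5936 → min 4720 | M2..M5: k=2: 0+5180+4·37·7=6216; k=3: 4144+784+4·28·7=5712; k=4: 4592+0+4·4·7=4704 → min 4704.
Top-level splits: k=1: (M1..M1)·(M2..M5) → 0+4704+8·4·7 = 4928; k=2: (M1..M2)·(M3..M5) → 1184+5180+8·37·7 = 8436; k=3: (M1..M3)·(M4..M5) → 5040+784+8·28·7 = 7392; k=4: (M1..M4)·(M5..M5) → 4720+0+8·4·7 = 4944.
Best split is after M1, i.e. k = 1.

1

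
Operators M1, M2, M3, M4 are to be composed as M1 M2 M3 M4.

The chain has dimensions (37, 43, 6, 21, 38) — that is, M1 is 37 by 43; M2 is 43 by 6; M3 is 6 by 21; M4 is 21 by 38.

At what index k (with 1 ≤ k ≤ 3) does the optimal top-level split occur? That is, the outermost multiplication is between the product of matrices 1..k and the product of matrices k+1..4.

Adjacent pairs: M1M2 = 37·43·6 = 9546; M2M3 = 43·6·21 = 5418; M3M4 = 6·21·38 = 4788.
Length 3: M1..M3: k=1: 0+5418+37·43·21=38829; k=2: 9546+0+37·6·21=14208 → min 14208 | M2..M4: k=2: 0+4788+43·6·38=14592; k=3: 5418+0+43·21·38=39732 → min 14592.
Top-level splits: k=1: (M1..M1)·(M2..M4) → 0+14592+37·43·38 = 75050; k=2: (M1..M2)·(M3..M4) → 9546+4788+37·6·38 = 22770; k=3: (M1..M3)·(M4..M4) → 14208+0+37·21·38 = 43734.
Best split is after M2, i.e. k = 2.

2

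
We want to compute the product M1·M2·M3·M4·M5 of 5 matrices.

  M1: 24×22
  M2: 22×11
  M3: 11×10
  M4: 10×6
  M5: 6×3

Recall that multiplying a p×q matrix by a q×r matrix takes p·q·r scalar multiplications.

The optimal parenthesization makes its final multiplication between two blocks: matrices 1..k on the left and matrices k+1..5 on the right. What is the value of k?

1

Adjacent pairs: M1M2 = 24·22·11 = 5808; M2M3 = 22·11·10 = 2420; M3M4 = 11·10·6 = 660; M4M5 = 10·6·3 = 180.
Length 3: M1..M3: k=1: 0+2420+24·22·10=7700; k=2: 5808+0+24·11·10=8448 → min 7700 | M2..M4: k=2: 0+660+22·11·6=2112; k=3: 2420+0+22·10·6=3740 → min 2112 | M3..M5: k=3: 0+180+11·10·3=510; k=4: 660+0+11·6·3=858 → min 510.
Length 4: M1..M4: k=1: 0+2112+24·22·6=5280; k=2: 5808+660+24·11·6=8052; k=3: 7700+0+24·10·6=9140 → min 5280 | M2..M5: k=2: 0+510+22·11·3=1236; k=3: 2420+180+22·10·3=3260; k=4: 2112+0+22·6·3=2508 → min 1236.
Top-level splits: k=1: (M1..M1)·(M2..M5) → 0+1236+24·22·3 = 2820; k=2: (M1..M2)·(M3..M5) → 5808+510+24·11·3 = 7110; k=3: (M1..M3)·(M4..M5) → 7700+180+24·10·3 = 8600; k=4: (M1..M4)·(M5..M5) → 5280+0+24·6·3 = 5712.
Best split is after M1, i.e. k = 1.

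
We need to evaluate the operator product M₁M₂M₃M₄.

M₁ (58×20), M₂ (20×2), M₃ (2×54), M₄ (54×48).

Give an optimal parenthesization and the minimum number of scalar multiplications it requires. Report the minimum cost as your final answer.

13072

Adjacent pairs: M₁M₂ = 58·20·2 = 2320; M₂M₃ = 20·2·54 = 2160; M₃M₄ = 2·54·48 = 5184.
Length 3: M₁..M₃: k=1: 0+2160+58·20·54=64800; k=2: 2320+0+58·2·54=8584 → min 8584 | M₂..M₄: k=2: 0+5184+20·2·48=7104; k=3: 2160+0+20·54·48=54000 → min 7104.
Length 4: M₁..M₄: k=1: 0+7104+58·20·48=62784; k=2: 2320+5184+58·2·48=13072; k=3: 8584+0+58·54·48=158920 → min 13072.
Optimal parenthesization: ((M₁M₂)(M₃M₄)) with cost 13072.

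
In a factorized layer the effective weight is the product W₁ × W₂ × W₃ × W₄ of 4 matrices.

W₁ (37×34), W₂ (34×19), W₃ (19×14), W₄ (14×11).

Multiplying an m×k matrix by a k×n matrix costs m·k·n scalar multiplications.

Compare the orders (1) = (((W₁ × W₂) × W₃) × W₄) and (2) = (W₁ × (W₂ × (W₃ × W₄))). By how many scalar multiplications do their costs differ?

Order (1) = (((W₁ × W₂) × W₃) × W₄): (W₁ × W₂): 37×34 by 34×19 → 37×19, cost 37·34·19 = 23902; ((W₁ × W₂) × W₃): 37×19 by 19×14 → 37×14, cost 37·19·14 = 9842; cumulative 33744; (((W₁ × W₂) × W₃) × W₄): 37×14 by 14×11 → 37×11, cost 37·14·11 = 5698; cumulative 39442. Total 39442.
Order (2) = (W₁ × (W₂ × (W₃ × W₄))): (W₃ × W₄): 19×14 by 14×11 → 19×11, cost 19·14·11 = 2926; (W₂ × (W₃ × W₄)): 34×19 by 19×11 → 34×11, cost 34·19·11 = 7106; cumulative 10032; (W₁ × (W₂ × (W₃ × W₄))): 37×34 by 34×11 → 37×11, cost 37·34·11 = 13838; cumulative 23870. Total 23870.
Difference: |39442 − 23870| = 15572.

15572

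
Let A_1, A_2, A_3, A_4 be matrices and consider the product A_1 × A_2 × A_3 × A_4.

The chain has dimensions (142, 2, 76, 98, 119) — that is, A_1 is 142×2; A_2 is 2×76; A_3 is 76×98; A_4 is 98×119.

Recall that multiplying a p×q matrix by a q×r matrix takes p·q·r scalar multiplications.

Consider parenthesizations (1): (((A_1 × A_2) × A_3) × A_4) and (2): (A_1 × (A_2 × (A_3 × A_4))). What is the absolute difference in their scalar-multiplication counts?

Order (1) = (((A_1 × A_2) × A_3) × A_4): (A_1 × A_2): 142×2 by 2×76 → 142×76, cost 142·2·76 = 21584; ((A_1 × A_2) × A_3): 142×76 by 76×98 → 142×98, cost 142·76·98 = 1057616; cumulative 1079200; (((A_1 × A_2) × A_3) × A_4): 142×98 by 98×119 → 142×119, cost 142·98·119 = 1656004; cumulative 2735204. Total 2735204.
Order (2) = (A_1 × (A_2 × (A_3 × A_4))): (A_3 × A_4): 76×98 by 98×119 → 76×119, cost 76·98·119 = 886312; (A_2 × (A_3 × A_4)): 2×76 by 76×119 → 2×119, cost 2·76·119 = 18088; cumulative 904400; (A_1 × (A_2 × (A_3 × A_4))): 142×2 by 2×119 → 142×119, cost 142·2·119 = 33796; cumulative 938196. Total 938196.
Difference: |2735204 − 938196| = 1797008.

1797008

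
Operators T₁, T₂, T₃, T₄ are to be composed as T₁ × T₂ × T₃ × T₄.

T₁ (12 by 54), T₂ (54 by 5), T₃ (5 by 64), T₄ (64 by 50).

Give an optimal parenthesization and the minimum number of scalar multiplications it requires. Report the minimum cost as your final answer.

Adjacent pairs: T₁T₂ = 12·54·5 = 3240; T₂T₃ = 54·5·64 = 17280; T₃T₄ = 5·64·50 = 16000.
Length 3: T₁..T₃: k=1: 0+17280+12·54·64=58752; k=2: 3240+0+12·5·64=7080 → min 7080 | T₂..T₄: k=2: 0+16000+54·5·50=29500; k=3: 17280+0+54·64·50=190080 → min 29500.
Length 4: T₁..T₄: k=1: 0+29500+12·54·50=61900; k=2: 3240+16000+12·5·50=22240; k=3: 7080+0+12·64·50=45480 → min 22240.
Optimal parenthesization: ((T₁ × T₂) × (T₃ × T₄)) with cost 22240.

22240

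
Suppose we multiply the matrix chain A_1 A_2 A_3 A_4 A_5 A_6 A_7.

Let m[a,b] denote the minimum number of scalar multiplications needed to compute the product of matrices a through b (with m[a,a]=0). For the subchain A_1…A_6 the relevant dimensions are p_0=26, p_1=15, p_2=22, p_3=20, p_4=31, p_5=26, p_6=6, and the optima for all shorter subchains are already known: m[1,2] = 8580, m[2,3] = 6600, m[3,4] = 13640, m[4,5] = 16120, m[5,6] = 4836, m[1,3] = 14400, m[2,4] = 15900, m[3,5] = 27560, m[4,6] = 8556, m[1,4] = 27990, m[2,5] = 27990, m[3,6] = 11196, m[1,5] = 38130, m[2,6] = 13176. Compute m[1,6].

15516

m[1,6] = min over k∈[1,5] of m[1,k]+m[k+1,6]+p_{0}·p_k·p_{6}.
k=1: 0 + 13176 + 26·15·6 = 15516; k=2: 8580 + 11196 + 26·22·6 = 23208; k=3: 14400 + 8556 + 26·20·6 = 26076; k=4: 27990 + 4836 + 26·31·6 = 37662; k=5: 38130 + 0 + 26·26·6 = 42186.
Minimum: 15516 at k=1.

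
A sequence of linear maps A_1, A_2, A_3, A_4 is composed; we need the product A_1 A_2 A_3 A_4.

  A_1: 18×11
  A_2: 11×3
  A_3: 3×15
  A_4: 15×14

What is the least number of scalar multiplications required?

Adjacent pairs: A_1A_2 = 18·11·3 = 594; A_2A_3 = 11·3·15 = 495; A_3A_4 = 3·15·14 = 630.
Length 3: A_1..A_3: k=1: 0+495+18·11·15=3465; k=2: 594+0+18·3·15=1404 → min 1404 | A_2..A_4: k=2: 0+630+11·3·14=1092; k=3: 495+0+11·15·14=2805 → min 1092.
Length 4: A_1..A_4: k=1: 0+1092+18·11·14=3864; k=2: 594+630+18·3·14=1980; k=3: 1404+0+18·15·14=5184 → min 1980.
Optimal order: ((A_1 A_2) (A_3 A_4)) with cost 1980.

1980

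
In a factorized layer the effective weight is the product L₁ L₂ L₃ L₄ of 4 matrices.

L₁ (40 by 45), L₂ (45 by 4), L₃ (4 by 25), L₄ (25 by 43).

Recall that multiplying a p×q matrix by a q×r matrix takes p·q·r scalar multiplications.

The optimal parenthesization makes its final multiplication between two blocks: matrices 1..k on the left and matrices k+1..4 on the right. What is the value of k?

Adjacent pairs: L₁L₂ = 40·45·4 = 7200; L₂L₃ = 45·4·25 = 4500; L₃L₄ = 4·25·43 = 4300.
Length 3: L₁..L₃: k=1: 0+4500+40·45·25=49500; k=2: 7200+0+40·4·25=11200 → min 11200 | L₂..L₄: k=2: 0+4300+45·4·43=12040; k=3: 4500+0+45·25·43=52875 → min 12040.
Top-level splits: k=1: (L₁..L₁)·(L₂..L₄) → 0+12040+40·45·43 = 89440; k=2: (L₁..L₂)·(L₃..L₄) → 7200+4300+40·4·43 = 18380; k=3: (L₁..L₃)·(L₄..L₄) → 11200+0+40·25·43 = 54200.
Best split is after L₂, i.e. k = 2.

2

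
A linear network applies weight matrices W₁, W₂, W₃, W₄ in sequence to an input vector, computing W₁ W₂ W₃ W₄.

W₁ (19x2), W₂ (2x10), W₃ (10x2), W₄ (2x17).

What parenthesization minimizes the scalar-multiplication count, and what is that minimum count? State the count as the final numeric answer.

754

Adjacent pairs: W₁W₂ = 19·2·10 = 380; W₂W₃ = 2·10·2 = 40; W₃W₄ = 10·2·17 = 340.
Length 3: W₁..W₃: k=1: 0+40+19·2·2=116; k=2: 380+0+19·10·2=760 → min 116 | W₂..W₄: k=2: 0+340+2·10·17=680; k=3: 40+0+2·2·17=108 → min 108.
Length 4: W₁..W₄: k=1: 0+108+19·2·17=754; k=2: 380+340+19·10·17=3950; k=3: 116+0+19·2·17=762 → min 754.
Optimal parenthesization: (W₁ ((W₂ W₃) W₄)) with cost 754.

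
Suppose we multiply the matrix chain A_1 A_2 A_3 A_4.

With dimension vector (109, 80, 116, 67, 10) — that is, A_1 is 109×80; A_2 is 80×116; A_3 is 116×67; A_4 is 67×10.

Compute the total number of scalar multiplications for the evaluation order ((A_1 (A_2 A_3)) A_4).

1279030

(A_2 A_3): 80×116 by 116×67 → 80×67, cost 80·116·67 = 621760
(A_1 (A_2 A_3)): 109×80 by 80×67 → 109×67, cost 109·80·67 = 584240; cumulative 1206000
((A_1 (A_2 A_3)) A_4): 109×67 by 67×10 → 109×10, cost 109·67·10 = 73030; cumulative 1279030
Total: 1279030 scalar multiplications.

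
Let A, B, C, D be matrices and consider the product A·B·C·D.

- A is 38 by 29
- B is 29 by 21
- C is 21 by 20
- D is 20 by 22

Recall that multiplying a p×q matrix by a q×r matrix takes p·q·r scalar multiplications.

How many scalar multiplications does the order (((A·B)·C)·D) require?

(A·B): 38×29 by 29×21 → 38×21, cost 38·29·21 = 23142
((A·B)·C): 38×21 by 21×20 → 38×20, cost 38·21·20 = 15960; cumulative 39102
(((A·B)·C)·D): 38×20 by 20×22 → 38×22, cost 38·20·22 = 16720; cumulative 55822
Total: 55822 scalar multiplications.

55822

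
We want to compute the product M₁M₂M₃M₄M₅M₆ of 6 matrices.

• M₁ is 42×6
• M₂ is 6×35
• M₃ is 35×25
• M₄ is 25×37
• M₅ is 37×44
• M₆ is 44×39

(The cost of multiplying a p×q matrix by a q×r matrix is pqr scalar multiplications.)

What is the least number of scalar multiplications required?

Adjacent pairs: M₁M₂ = 42·6·35 = 8820; M₂M₃ = 6·35·25 = 5250; M₃M₄ = 35·25·37 = 32375; M₄M₅ = 25·37·44 = 40700; M₅M₆ = 37·44·39 = 63492.
Length 3: M₁..M₃: k=1: 0+5250+42·6·25=11550; k=2: 8820+0+42·35·25=45570 → min 11550 | M₂..M₄: k=2: 0+32375+6·35·37=40145; k=3: 5250+0+6·25·37=10800 → min 10800 | M₃..M₅: k=3: 0+40700+35·25·44=79200; k=4: 32375+0+35·37·44=89355 → min 79200 | M₄..M₆: k=4: 0+63492+25·37·39=99567; k=5: 40700+0+25·44·39=83600 → min 83600.
Length 4: M₁..M₄: k=1: 0+10800+42·6·37=20124; k=2: 8820+32375+42·35·37=95585; k=3: 11550+0+42·25·37=50400 → min 20124 | M₂..M₅: k=2: 0+79200+6·35·44=88440; k=3: 5250+40700+6·25·44=52550; k=4: 10800+0+6·37·44=20568 → min 20568 | M₃..M₆: k=3: 0+83600+35·25·39=117725; k=4: 32375+63492+35·37·39=146372; k=5: 79200+0+35·44·39=139260 → min 117725.
Length 5: M₁..M₅: k=1: 0+20568+42·6·44=31656; k=2: 8820+79200+42·35·44=152700; k=3: 11550+40700+42·25·44=98450; k=4: 20124+0+42·37·44=88500 → min 31656 | M₂..M₆: k=2: 0+117725+6·35·39=125915; k=3: 5250+83600+6·25·39=94700; k=4: 10800+63492+6·37·39=82950; k=5: 20568+0+6·44·39=30864 → min 30864.
Length 6: M₁..M₆: k=1: 0+30864+42·6·39=40692; k=2: 8820+117725+42·35·39=183875; k=3: 11550+83600+42·25·39=136100; k=4: 20124+63492+42·37·39=144222; k=5: 31656+0+42·44·39=103728 → min 40692.
Optimal order: (M₁((((M₂M₃)M₄)M₅)M₆)) with cost 40692.

40692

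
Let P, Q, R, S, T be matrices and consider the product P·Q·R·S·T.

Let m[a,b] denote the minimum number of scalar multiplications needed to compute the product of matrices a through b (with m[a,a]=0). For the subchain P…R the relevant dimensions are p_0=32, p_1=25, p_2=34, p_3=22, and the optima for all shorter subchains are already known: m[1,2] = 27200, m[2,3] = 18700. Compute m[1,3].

m[1,3] = min over k∈[1,2] of m[1,k]+m[k+1,3]+p_{0}·p_k·p_{3}.
k=1: 0 + 18700 + 32·25·22 = 36300; k=2: 27200 + 0 + 32·34·22 = 51136.
Minimum: 36300 at k=1.

36300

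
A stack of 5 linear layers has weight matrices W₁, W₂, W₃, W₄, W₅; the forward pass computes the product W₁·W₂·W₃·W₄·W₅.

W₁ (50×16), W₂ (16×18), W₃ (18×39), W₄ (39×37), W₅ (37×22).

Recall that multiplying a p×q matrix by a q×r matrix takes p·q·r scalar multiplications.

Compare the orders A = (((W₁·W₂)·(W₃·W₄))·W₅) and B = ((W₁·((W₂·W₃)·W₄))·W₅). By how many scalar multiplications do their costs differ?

9754

Order A = (((W₁·W₂)·(W₃·W₄))·W₅): (W₁·W₂): 50×16 by 16×18 → 50×18, cost 50·16·18 = 14400; (W₃·W₄): 18×39 by 39×37 → 18×37, cost 18·39·37 = 25974; ((W₁·W₂)·(W₃·W₄)): 50×18 by 18×37 → 50×37, cost 50·18·37 = 33300; cumulative 73674; (((W₁·W₂)·(W₃·W₄))·W₅): 50×37 by 37×22 → 50×22, cost 50·37·22 = 40700; cumulative 114374. Total 114374.
Order B = ((W₁·((W₂·W₃)·W₄))·W₅): (W₂·W₃): 16×18 by 18×39 → 16×39, cost 16·18·39 = 11232; ((W₂·W₃)·W₄): 16×39 by 39×37 → 16×37, cost 16·39·37 = 23088; cumulative 34320; (W₁·((W₂·W₃)·W₄)): 50×16 by 16×37 → 50×37, cost 50·16·37 = 29600; cumulative 63920; ((W₁·((W₂·W₃)·W₄))·W₅): 50×37 by 37×22 → 50×22, cost 50·37·22 = 40700; cumulative 104620. Total 104620.
Difference: |114374 − 104620| = 9754.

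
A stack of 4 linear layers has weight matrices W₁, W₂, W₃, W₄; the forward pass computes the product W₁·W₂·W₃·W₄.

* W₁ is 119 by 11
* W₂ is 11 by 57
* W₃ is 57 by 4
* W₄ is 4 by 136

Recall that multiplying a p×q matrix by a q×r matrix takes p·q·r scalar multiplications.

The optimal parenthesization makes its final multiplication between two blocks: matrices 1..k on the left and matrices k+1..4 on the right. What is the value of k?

3

Adjacent pairs: W₁W₂ = 119·11·57 = 74613; W₂W₃ = 11·57·4 = 2508; W₃W₄ = 57·4·136 = 31008.
Length 3: W₁..W₃: k=1: 0+2508+119·11·4=7744; k=2: 74613+0+119·57·4=101745 → min 7744 | W₂..W₄: k=2: 0+31008+11·57·136=116280; k=3: 2508+0+11·4·136=8492 → min 8492.
Top-level splits: k=1: (W₁..W₁)·(W₂..W₄) → 0+8492+119·11·136 = 186516; k=2: (W₁..W₂)·(W₃..W₄) → 74613+31008+119·57·136 = 1028109; k=3: (W₁..W₃)·(W₄..W₄) → 7744+0+119·4·136 = 72480.
Best split is after W₃, i.e. k = 3.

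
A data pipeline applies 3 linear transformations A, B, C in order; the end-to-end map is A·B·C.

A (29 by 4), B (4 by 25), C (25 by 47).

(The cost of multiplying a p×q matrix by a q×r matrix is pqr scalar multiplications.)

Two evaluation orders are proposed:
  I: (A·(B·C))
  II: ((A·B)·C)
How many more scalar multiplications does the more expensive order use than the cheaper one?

26823

Order I = (A·(B·C)): (B·C): 4×25 by 25×47 → 4×47, cost 4·25·47 = 4700; (A·(B·C)): 29×4 by 4×47 → 29×47, cost 29·4·47 = 5452; cumulative 10152. Total 10152.
Order II = ((A·B)·C): (A·B): 29×4 by 4×25 → 29×25, cost 29·4·25 = 2900; ((A·B)·C): 29×25 by 25×47 → 29×47, cost 29·25·47 = 34075; cumulative 36975. Total 36975.
Difference: |10152 − 36975| = 26823.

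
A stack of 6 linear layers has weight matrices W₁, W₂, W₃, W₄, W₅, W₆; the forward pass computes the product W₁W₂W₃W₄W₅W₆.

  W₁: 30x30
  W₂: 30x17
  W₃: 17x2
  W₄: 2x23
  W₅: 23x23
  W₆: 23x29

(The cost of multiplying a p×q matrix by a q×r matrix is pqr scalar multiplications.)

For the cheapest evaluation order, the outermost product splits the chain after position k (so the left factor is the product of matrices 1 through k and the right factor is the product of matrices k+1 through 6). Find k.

Adjacent pairs: W₁W₂ = 30·30·17 = 15300; W₂W₃ = 30·17·2 = 1020; W₃W₄ = 17·2·23 = 782; W₄W₅ = 2·23·23 = 1058; W₅W₆ = 23·23·29 = 15341.
Length 3: W₁..W₃: k=1: 0+1020+30·30·2=2820; k=2: 15300+0+30·17·2=16320 → min 2820 | W₂..W₄: k=2: 0+782+30·17·23=12512; k=3: 1020+0+30·2·23=2400 → min 2400 | W₃..W₅: k=3: 0+1058+17·2·23=1840; k=4: 782+0+17·23·23=9775 → min 1840 | W₄..W₆: k=4: 0+15341+2·23·29=16675; k=5: 1058+0+2·23·29=2392 → min 2392.
Length 4: W₁..W₄: k=1: 0+2400+30·30·23=23100; k=2: 15300+782+30·17·23=27812; k=3: 2820+0+30·2·23=4200 → min 4200 | W₂..W₅: k=2: 0+1840+30·17·23=13570; k=3: 1020+1058+30·2·23=3458; k=4: 2400+0+30·23·23=18270 → min 3458 | W₃..W₆: k=3: 0+2392+17·2·29=3378; k=4: 782+15341+17·23·29=27462; k=5: 1840+0+17·23·29=13179 → min 3378.
Length 5: W₁..W₅: k=1: 0+3458+30·30·23=24158; k=2: 15300+1840+30·17·23=28870; k=3: 2820+1058+30·2·23=5258; k=4: 4200+0+30·23·23=20070 → min 5258 | W₂..W₆: k=2: 0+3378+30·17·29=18168; k=3: 1020+2392+30·2·29=5152; k=4: 2400+15341+30·23·29=37751; k=5: 3458+0+30·23·29=23468 → min 5152.
Top-level splits: k=1: (W₁..W₁)·(W₂..W₆) → 0+5152+30·30·29 = 31252; k=2: (W₁..W₂)·(W₃..W₆) → 15300+3378+30·17·29 = 33468; k=3: (W₁..W₃)·(W₄..W₆) → 2820+2392+30·2·29 = 6952; k=4: (W₁..W₄)·(W₅..W₆) → 4200+15341+30·23·29 = 39551; k=5: (W₁..W₅)·(W₆..W₆) → 5258+0+30·23·29 = 25268.
Best split is after W₃, i.e. k = 3.

3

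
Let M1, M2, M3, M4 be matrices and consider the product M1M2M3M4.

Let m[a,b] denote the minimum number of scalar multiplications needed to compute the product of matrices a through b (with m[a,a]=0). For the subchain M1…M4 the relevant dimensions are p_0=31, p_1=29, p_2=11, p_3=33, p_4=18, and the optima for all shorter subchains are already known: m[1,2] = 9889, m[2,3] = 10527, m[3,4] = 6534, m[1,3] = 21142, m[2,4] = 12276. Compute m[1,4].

22561

m[1,4] = min over k∈[1,3] of m[1,k]+m[k+1,4]+p_{0}·p_k·p_{4}.
k=1: 0 + 12276 + 31·29·18 = 28458; k=2: 9889 + 6534 + 31·11·18 = 22561; k=3: 21142 + 0 + 31·33·18 = 39556.
Minimum: 22561 at k=2.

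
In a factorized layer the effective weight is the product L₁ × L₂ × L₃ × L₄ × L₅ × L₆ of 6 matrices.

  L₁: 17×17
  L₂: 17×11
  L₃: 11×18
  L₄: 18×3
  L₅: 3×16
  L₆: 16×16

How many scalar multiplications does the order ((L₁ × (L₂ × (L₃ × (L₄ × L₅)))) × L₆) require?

(L₄ × L₅): 18×3 by 3×16 → 18×16, cost 18·3·16 = 864
(L₃ × (L₄ × L₅)): 11×18 by 18×16 → 11×16, cost 11·18·16 = 3168; cumulative 4032
(L₂ × (L₃ × (L₄ × L₅))): 17×11 by 11×16 → 17×16, cost 17·11·16 = 2992; cumulative 7024
(L₁ × (L₂ × (L₃ × (L₄ × L₅)))): 17×17 by 17×16 → 17×16, cost 17·17·16 = 4624; cumulative 11648
((L₁ × (L₂ × (L₃ × (L₄ × L₅)))) × L₆): 17×16 by 16×16 → 17×16, cost 17·16·16 = 4352; cumulative 16000
Total: 16000 scalar multiplications.

16000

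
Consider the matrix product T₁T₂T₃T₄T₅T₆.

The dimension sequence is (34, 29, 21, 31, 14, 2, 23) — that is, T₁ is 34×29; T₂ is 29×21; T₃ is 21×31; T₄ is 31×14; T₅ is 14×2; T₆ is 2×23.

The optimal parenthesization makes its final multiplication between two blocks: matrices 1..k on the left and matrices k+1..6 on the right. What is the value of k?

5

Adjacent pairs: T₁T₂ = 34·29·21 = 20706; T₂T₃ = 29·21·31 = 18879; T₃T₄ = 21·31·14 = 9114; T₄T₅ = 31·14·2 = 868; T₅T₆ = 14·2·23 = 644.
Length 3: T₁..T₃: k=1: 0+18879+34·29·31=49445; k=2: 20706+0+34·21·31=42840 → min 42840 | T₂..T₄: k=2: 0+9114+29·21·14=17640; k=3: 18879+0+29·31·14=31465 → min 17640 | T₃..T₅: k=3: 0+868+21·31·2=2170; k=4: 9114+0+21·14·2=9702 → min 2170 | T₄..T₆: k=4: 0+644+31·14·23=10626; k=5: 868+0+31·2·23=2294 → min 2294.
Length 4: T₁..T₄: k=1: 0+17640+34·29·14=31444; k=2: 20706+9114+34·21·14=39816; k=3: 42840+0+34·31·14=57596 → min 31444 | T₂..T₅: k=2: 0+2170+29·21·2=3388; k=3: 18879+868+29·31·2=21545; k=4: 17640+0+29·14·2=18452 → min 3388 | T₃..T₆: k=3: 0+2294+21·31·23=17267; k=4: 9114+644+21·14·23=16520; k=5: 2170+0+21·2·23=3136 → min 3136.
Length 5: T₁..T₅: k=1: 0+3388+34·29·2=5360; k=2: 20706+2170+34·21·2=24304; k=3: 42840+868+34·31·2=45816; k=4: 31444+0+34·14·2=32396 → min 5360 | T₂..T₆: k=2: 0+3136+29·21·23=17143; k=3: 18879+2294+29·31·23=41850; k=4: 17640+644+29·14·23=27622; k=5: 3388+0+29·2·23=4722 → min 4722.
Top-level splits: k=1: (T₁..T₁)·(T₂..T₆) → 0+4722+34·29·23 = 27400; k=2: (T₁..T₂)·(T₃..T₆) → 20706+3136+34·21·23 = 40264; k=3: (T₁..T₃)·(T₄..T₆) → 42840+2294+34·31·23 = 69376; k=4: (T₁..T₄)·(T₅..T₆) → 31444+644+34·14·23 = 43036; k=5: (T₁..T₅)·(T₆..T₆) → 5360+0+34·2·23 = 6924.
Best split is after T₅, i.e. k = 5.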